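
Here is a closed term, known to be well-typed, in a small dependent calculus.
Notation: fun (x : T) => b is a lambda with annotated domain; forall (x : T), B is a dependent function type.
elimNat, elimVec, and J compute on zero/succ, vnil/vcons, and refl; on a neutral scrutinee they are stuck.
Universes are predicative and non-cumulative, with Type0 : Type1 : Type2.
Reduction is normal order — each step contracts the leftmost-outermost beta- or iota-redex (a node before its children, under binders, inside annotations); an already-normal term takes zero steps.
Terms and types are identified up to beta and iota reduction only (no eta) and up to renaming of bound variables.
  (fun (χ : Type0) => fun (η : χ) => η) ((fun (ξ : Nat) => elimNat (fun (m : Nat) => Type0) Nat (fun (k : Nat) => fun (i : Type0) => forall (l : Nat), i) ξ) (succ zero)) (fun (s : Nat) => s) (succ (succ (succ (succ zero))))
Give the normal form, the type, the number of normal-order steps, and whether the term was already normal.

resulting normal form:
  succ (succ (succ (succ zero)))
the term's type:
  Nat
normal-order step count: 3
started in normal form: no
first redex: a beta-redex


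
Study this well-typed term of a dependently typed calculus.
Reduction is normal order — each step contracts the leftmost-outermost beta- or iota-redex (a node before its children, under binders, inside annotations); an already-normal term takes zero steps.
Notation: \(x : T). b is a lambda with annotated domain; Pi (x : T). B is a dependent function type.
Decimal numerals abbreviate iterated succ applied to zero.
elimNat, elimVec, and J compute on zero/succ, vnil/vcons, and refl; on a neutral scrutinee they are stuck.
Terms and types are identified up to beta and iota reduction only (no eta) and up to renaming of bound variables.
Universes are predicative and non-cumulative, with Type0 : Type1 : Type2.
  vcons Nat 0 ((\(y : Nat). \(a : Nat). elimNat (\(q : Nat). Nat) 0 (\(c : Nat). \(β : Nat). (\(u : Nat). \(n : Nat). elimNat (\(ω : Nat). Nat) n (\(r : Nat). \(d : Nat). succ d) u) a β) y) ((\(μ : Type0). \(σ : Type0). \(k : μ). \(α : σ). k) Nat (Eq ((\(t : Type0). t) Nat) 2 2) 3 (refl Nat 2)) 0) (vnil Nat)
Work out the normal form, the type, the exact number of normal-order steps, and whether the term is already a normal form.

normal form:
  vcons Nat 0 0 (vnil Nat)
inferred type:
  Vec Nat 1
normal-order step count: 19
term was already normal: no
first redex: a beta-redex


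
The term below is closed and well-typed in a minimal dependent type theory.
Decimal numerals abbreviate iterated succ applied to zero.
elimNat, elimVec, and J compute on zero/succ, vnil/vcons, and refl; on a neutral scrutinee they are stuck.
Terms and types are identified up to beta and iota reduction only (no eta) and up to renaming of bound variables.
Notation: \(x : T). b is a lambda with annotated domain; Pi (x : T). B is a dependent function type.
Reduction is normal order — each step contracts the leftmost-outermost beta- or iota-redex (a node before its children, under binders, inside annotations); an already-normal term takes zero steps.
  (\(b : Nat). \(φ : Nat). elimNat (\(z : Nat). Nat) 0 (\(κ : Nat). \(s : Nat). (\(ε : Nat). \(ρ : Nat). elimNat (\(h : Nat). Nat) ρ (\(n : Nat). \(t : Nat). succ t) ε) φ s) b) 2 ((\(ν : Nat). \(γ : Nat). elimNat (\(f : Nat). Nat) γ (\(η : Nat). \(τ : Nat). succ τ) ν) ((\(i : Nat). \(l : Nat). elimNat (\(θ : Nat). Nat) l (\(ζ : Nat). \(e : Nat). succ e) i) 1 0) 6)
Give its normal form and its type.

reduced normal form:
  14
inferred type:
  Nat


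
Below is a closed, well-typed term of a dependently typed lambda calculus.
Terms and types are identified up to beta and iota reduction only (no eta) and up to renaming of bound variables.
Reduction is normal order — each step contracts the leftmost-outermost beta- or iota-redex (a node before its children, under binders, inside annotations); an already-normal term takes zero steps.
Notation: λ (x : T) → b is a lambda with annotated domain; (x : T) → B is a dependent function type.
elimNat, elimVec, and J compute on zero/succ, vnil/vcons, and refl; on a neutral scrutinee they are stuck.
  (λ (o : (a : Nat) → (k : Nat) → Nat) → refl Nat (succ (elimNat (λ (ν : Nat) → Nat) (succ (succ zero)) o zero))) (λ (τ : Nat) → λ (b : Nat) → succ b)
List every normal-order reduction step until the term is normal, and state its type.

normal-order reduction sequence:
  (λ (o : (a : Nat) → (k : Nat) → Nat) → refl Nat (succ (elimNat (λ (ν : Nat) → Nat) (succ (succ zero)) o zero))) (λ (τ : Nat) → λ (b : Nat) → succ b)
  ~> refl Nat (succ (elimNat (λ (o : Nat) → Nat) (succ (succ zero)) (λ (a : Nat) → λ (k : Nat) → succ k) zero))
  ~> refl Nat (succ (succ (succ zero)))
type:
  Eq Nat (succ (succ (succ zero))) (succ (succ (succ zero)))


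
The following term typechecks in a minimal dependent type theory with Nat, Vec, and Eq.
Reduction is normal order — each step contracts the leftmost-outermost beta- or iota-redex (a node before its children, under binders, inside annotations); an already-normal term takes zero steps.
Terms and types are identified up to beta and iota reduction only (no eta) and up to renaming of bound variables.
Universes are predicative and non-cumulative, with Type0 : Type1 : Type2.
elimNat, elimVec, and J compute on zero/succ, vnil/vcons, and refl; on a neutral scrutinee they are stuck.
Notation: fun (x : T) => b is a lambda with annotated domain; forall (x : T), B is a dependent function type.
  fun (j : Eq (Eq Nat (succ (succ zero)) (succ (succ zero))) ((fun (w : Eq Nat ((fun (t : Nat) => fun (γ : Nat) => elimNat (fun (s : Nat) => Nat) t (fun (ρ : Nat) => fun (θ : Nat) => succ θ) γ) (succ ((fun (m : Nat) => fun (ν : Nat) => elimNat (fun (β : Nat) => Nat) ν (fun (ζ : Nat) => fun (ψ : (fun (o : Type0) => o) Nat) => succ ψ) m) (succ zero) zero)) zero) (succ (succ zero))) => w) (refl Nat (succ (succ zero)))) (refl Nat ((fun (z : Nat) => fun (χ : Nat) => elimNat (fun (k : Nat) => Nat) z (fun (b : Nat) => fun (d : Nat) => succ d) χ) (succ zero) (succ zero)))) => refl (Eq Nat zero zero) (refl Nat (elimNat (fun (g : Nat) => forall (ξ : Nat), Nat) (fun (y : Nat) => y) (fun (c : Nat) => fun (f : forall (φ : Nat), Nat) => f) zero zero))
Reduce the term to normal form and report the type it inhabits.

reduced normal form:
  fun (j : Eq (Eq Nat (succ (succ zero)) (succ (succ zero))) (refl Nat (succ (succ zero))) (refl Nat (succ (succ zero)))) => refl (Eq Nat zero zero) (refl Nat zero)
inferred type:
  forall (j : Eq (Eq Nat (succ (succ zero)) (succ (succ zero))) (refl Nat (succ (succ zero))) (refl Nat (succ (succ zero)))), Eq (Eq Nat zero zero) (refl Nat zero) (refl Nat zero)


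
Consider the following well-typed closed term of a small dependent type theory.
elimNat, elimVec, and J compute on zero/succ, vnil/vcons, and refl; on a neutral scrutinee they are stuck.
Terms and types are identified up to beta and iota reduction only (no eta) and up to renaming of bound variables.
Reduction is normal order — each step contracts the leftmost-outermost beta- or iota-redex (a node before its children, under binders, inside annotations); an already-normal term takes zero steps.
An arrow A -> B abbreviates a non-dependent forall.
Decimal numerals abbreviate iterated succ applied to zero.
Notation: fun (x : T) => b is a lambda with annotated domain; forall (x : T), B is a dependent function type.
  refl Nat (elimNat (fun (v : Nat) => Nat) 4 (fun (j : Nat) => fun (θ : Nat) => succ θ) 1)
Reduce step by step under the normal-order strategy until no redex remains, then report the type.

normal-order reduction:
  refl Nat (elimNat (fun (v : Nat) => Nat) 4 (fun (j : Nat) => fun (θ : Nat) => succ θ) 1)
  ~> refl Nat ((fun (v : Nat) => fun (j : Nat) => succ j) 0 (elimNat (fun (θ : Nat) => Nat) 4 (fun (m : Nat) => fun (φ : Nat) => succ φ) 0))
  ~> refl Nat ((fun (v : Nat) => succ v) (elimNat (fun (j : Nat) => Nat) 4 (fun (θ : Nat) => fun (m : Nat) => succ m) 0))
  ~> refl Nat (succ (elimNat (fun (v : Nat) => Nat) 4 (fun (j : Nat) => fun (θ : Nat) => succ θ) 0))
  ~> refl Nat 5
the term's type:
  Eq Nat 5 5


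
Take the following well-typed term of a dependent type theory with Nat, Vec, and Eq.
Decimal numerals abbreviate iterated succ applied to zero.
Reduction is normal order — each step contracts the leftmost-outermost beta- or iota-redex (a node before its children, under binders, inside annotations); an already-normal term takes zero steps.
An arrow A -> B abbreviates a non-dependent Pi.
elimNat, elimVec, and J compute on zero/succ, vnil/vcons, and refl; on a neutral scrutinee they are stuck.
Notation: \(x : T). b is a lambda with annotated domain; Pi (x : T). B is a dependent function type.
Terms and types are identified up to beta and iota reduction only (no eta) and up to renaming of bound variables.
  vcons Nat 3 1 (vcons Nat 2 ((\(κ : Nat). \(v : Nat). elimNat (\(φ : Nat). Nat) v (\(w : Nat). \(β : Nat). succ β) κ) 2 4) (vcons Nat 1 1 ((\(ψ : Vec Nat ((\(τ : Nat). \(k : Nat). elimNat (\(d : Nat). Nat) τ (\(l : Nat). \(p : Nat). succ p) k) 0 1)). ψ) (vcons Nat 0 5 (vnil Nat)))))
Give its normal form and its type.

resulting normal form:
  vcons Nat 3 1 (vcons Nat 2 6 (vcons Nat 1 1 (vcons Nat 0 5 (vnil Nat))))
inferred type:
  Vec Nat 4


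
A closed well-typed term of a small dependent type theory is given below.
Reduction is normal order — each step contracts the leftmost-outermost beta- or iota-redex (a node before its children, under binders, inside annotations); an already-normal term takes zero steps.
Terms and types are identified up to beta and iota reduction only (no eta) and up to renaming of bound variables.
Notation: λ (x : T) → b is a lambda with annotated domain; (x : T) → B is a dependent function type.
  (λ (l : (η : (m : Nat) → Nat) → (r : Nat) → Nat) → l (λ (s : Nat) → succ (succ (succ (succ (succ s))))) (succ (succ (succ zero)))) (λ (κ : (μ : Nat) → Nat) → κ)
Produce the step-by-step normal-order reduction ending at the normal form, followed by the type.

normal-order reduction:
  (λ (l : (η : (m : Nat) → Nat) → (r : Nat) → Nat) → l (λ (s : Nat) → succ (succ (succ (succ (succ s))))) (succ (succ (succ zero)))) (λ (κ : (μ : Nat) → Nat) → κ)
  ~> (λ (l : (η : Nat) → Nat) → l) (λ (m : Nat) → succ (succ (succ (succ (succ m))))) (succ (succ (succ zero)))
  ~> (λ (l : Nat) → succ (succ (succ (succ (succ l))))) (succ (succ (succ zero)))
  ~> succ (succ (succ (succ (succ (succ (succ (succ zero)))))))
the term's type:
  Nat


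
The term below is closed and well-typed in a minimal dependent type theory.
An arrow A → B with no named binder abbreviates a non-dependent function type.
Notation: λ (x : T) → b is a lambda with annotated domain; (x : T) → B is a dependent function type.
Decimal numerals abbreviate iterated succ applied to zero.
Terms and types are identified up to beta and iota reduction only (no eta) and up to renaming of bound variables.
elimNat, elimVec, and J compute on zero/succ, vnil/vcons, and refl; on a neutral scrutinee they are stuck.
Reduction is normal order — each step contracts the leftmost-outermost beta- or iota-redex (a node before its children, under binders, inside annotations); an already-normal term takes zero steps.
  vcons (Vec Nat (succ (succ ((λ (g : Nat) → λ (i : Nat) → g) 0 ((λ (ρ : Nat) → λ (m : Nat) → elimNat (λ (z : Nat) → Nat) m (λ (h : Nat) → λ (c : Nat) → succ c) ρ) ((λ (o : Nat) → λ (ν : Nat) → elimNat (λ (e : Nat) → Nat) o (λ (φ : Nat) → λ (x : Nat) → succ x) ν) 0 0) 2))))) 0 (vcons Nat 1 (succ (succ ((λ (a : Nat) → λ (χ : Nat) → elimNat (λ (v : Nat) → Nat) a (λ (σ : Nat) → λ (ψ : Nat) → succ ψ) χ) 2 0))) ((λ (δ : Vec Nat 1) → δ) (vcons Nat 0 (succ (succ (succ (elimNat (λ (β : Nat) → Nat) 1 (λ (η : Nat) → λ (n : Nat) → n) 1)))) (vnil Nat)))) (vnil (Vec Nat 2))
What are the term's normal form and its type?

resulting normal form:
  vcons (Vec Nat 2) 0 (vcons Nat 1 4 (vcons Nat 0 4 (vnil Nat))) (vnil (Vec Nat 2))
type:
  Vec (Vec Nat 2) 1
observation: 10 normal-order steps separate the term from its normal form.


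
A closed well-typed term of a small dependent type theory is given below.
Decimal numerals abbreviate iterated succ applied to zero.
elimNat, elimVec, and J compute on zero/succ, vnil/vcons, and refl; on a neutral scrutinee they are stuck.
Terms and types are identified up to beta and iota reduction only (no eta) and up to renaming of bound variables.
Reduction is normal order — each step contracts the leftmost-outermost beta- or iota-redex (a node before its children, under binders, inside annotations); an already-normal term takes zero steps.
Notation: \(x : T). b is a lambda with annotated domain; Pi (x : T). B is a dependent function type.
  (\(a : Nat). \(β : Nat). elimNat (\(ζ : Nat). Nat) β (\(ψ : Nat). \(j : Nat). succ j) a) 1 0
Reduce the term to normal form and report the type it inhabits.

reduced normal form:
  1
the term's type:
  Nat
observation: the first redex contracted is a beta-redex; the normal form is reached in 6 normal-order steps.


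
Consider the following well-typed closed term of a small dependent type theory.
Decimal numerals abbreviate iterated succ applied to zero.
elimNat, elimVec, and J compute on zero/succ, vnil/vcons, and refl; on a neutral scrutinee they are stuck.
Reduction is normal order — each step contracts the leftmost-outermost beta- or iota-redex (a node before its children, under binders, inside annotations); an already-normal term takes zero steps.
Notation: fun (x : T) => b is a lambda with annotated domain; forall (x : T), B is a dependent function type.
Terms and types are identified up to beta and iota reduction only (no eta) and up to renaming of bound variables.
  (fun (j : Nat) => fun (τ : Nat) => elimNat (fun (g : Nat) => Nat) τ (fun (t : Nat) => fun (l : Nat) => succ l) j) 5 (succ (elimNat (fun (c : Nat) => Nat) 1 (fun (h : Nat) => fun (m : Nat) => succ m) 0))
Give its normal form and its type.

reduced normal form:
  7
type:
  Nat


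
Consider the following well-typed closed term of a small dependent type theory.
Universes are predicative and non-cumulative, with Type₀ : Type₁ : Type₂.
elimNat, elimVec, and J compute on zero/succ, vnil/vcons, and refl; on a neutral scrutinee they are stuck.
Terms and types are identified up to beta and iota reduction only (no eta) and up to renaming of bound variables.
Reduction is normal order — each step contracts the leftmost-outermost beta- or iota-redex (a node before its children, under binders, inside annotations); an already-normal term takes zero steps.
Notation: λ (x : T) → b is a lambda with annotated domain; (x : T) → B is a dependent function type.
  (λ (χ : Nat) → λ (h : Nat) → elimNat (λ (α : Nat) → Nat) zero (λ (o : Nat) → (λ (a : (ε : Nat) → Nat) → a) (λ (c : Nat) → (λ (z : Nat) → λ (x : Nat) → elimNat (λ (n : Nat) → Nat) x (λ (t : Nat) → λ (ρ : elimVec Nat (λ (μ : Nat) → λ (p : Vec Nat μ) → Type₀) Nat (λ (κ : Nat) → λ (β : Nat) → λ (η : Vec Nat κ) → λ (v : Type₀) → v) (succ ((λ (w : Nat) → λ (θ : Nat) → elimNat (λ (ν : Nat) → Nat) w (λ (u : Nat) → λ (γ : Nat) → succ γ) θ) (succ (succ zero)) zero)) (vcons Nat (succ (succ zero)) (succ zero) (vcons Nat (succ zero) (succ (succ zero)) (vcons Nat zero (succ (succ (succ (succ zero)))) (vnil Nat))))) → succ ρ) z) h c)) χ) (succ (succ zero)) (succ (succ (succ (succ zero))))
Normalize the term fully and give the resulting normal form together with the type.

normal form:
  succ (succ (succ (succ (succ (succ (succ (succ zero)))))))
inferred type:
  Nat


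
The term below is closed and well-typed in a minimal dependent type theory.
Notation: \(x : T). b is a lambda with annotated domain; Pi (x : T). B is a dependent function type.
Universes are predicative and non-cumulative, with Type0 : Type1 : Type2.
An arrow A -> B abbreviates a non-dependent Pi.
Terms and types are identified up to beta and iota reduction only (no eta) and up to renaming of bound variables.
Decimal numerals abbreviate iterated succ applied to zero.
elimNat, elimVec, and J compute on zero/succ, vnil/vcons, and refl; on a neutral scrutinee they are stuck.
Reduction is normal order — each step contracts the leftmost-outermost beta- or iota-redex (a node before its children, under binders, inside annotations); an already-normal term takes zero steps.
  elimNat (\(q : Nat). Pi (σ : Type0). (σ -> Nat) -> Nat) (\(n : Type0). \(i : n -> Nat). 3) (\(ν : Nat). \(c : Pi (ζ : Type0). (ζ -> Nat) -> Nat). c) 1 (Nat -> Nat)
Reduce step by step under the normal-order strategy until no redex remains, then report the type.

normal-order reduction:
  elimNat (\(q : Nat). Pi (σ : Type0). (σ -> Nat) -> Nat) (\(n : Type0). \(i : n -> Nat). 3) (\(ν : Nat). \(c : Pi (ζ : Type0). (ζ -> Nat) -> Nat). c) 1 (Nat -> Nat)
  ~> (\(q : Nat). \(σ : Pi (n : Type0). (n -> Nat) -> Nat). σ) 0 (elimNat (\(i : Nat). Pi (ν : Type0). (ν -> Nat) -> Nat) (\(c : Type0). \(ζ : c -> Nat). 3) (\(γ : Nat). \(δ : Pi (χ : Type0). (χ -> Nat) -> Nat). δ) 0) (Nat -> Nat)
  ~> (\(q : Pi (σ : Type0). (σ -> Nat) -> Nat). q) (elimNat (\(n : Nat). Pi (i : Type0). (i -> Nat) -> Nat) (\(ν : Type0). \(c : ν -> Nat). 3) (\(ζ : Nat). \(γ : Pi (δ : Type0). (δ -> Nat) -> Nat). γ) 0) (Nat -> Nat)
  ~> elimNat (\(q : Nat). Pi (σ : Type0). (σ -> Nat) -> Nat) (\(n : Type0). \(i : n -> Nat). 3) (\(ν : Nat). \(c : Pi (ζ : Type0). (ζ -> Nat) -> Nat). c) 0 (Nat -> Nat)
  ~> (\(q : Type0). \(σ : q -> Nat). 3) (Nat -> Nat)
  ~> \(q : (Nat -> Nat) -> Nat). 3
the term's type:
  ((Nat -> Nat) -> Nat) -> Nat


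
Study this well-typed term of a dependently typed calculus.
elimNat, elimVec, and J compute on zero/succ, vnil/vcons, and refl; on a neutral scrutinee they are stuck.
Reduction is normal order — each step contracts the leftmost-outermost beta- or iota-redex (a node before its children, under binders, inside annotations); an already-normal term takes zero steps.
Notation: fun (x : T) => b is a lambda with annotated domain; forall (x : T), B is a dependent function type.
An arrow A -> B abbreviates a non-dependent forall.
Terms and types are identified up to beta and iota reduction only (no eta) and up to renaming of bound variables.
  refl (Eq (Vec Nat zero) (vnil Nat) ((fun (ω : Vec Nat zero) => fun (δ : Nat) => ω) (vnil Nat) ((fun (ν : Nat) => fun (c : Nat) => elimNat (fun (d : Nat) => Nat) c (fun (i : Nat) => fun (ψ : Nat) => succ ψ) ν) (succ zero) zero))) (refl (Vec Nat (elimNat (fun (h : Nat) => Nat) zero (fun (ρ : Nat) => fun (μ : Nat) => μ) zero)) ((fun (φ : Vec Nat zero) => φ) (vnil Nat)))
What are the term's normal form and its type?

reduced normal form:
  refl (Eq (Vec Nat zero) (vnil Nat) (vnil Nat)) (refl (Vec Nat zero) (vnil Nat))
the term's type:
  Eq (Eq (Vec Nat zero) (vnil Nat) (vnil Nat)) (refl (Vec Nat zero) (vnil Nat)) (refl (Vec Nat zero) (vnil Nat))
observation: the term reaches its normal form after 4 normal-order steps.


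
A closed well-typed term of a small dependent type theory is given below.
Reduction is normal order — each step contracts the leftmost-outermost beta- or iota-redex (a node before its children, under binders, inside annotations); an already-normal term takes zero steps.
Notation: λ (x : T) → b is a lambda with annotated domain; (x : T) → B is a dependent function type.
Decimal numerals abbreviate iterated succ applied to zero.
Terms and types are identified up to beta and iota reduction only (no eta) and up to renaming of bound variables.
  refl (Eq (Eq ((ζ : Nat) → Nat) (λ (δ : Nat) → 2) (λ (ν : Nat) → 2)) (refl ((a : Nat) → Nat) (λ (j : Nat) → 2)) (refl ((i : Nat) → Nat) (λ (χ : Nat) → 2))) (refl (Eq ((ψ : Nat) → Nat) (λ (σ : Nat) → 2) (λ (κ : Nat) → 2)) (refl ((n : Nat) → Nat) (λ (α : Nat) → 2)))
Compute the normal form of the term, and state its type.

normal form:
  refl (Eq (Eq ((ζ : Nat) → Nat) (λ (δ : Nat) → 2) (λ (ν : Nat) → 2)) (refl ((a : Nat) → Nat) (λ (j : Nat) → 2)) (refl ((i : Nat) → Nat) (λ (χ : Nat) → 2))) (refl (Eq ((ψ : Nat) → Nat) (λ (σ : Nat) → 2) (λ (κ : Nat) → 2)) (refl ((n : Nat) → Nat) (λ (α : Nat) → 2)))
inferred type:
  Eq (Eq (Eq ((ζ : Nat) → Nat) (λ (δ : Nat) → 2) (λ (ν : Nat) → 2)) (refl ((a : Nat) → Nat) (λ (j : Nat) → 2)) (refl ((i : Nat) → Nat) (λ (χ : Nat) → 2))) (refl (Eq ((ψ : Nat) → Nat) (λ (σ : Nat) → 2) (λ (κ : Nat) → 2)) (refl ((n : Nat) → Nat) (λ (α : Nat) → 2))) (refl (Eq ((τ : Nat) → Nat) (λ (g : Nat) → 2) (λ (k : Nat) → 2)) (refl ((r : Nat) → Nat) (λ (ω : Nat) → 2)))


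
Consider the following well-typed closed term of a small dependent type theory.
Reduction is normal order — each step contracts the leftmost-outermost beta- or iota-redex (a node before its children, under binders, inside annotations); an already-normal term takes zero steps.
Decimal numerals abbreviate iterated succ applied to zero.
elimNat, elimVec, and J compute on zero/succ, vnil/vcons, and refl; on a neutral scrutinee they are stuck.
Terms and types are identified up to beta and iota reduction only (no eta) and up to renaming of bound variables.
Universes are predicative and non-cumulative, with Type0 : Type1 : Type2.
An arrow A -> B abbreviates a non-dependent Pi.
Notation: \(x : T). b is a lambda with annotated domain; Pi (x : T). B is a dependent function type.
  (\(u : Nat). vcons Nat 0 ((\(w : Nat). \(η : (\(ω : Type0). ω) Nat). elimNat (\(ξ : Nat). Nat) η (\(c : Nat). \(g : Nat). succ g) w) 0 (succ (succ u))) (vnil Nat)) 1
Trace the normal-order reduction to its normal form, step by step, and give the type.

reduction (normal order):
  (\(u : Nat). vcons Nat 0 ((\(w : Nat). \(η : (\(ω : Type0). ω) Nat). elimNat (\(ξ : Nat). Nat) η (\(c : Nat). \(g : Nat). succ g) w) 0 (succ (succ u))) (vnil Nat)) 1
  ~> vcons Nat 0 ((\(u : Nat). \(w : (\(η : Type0). η) Nat). elimNat (\(ω : Nat). Nat) w (\(ξ : Nat). \(c : Nat). succ c) u) 0 3) (vnil Nat)
  ~> vcons Nat 0 ((\(u : (\(w : Type0). w) Nat). elimNat (\(η : Nat). Nat) u (\(ω : Nat). \(ξ : Nat). succ ξ) 0) 3) (vnil Nat)
  ~> vcons Nat 0 (elimNat (\(u : Nat). Nat) 3 (\(w : Nat). \(η : Nat). succ η) 0) (vnil Nat)
  ~> vcons Nat 0 3 (vnil Nat)
inferred type:
  Vec Nat 1


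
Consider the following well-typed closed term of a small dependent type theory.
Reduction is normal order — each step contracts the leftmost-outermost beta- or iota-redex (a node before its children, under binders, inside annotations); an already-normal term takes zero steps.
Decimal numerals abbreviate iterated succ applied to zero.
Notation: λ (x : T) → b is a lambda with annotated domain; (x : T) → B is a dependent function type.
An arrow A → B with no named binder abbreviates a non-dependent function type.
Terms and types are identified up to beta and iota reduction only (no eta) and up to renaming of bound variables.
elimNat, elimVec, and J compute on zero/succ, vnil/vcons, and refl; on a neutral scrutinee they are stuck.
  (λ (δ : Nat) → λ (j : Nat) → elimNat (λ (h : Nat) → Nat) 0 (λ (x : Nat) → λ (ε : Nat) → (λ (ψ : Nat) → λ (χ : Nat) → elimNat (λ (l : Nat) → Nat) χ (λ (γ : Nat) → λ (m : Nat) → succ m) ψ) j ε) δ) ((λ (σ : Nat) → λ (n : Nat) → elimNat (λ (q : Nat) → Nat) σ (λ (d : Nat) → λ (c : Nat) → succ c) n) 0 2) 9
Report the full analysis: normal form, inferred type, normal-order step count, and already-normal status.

normal form:
  18
the term's type:
  Nat
steps to reach normal form (normal order): 48
term was already normal: no
first contracted redex: a beta-redex


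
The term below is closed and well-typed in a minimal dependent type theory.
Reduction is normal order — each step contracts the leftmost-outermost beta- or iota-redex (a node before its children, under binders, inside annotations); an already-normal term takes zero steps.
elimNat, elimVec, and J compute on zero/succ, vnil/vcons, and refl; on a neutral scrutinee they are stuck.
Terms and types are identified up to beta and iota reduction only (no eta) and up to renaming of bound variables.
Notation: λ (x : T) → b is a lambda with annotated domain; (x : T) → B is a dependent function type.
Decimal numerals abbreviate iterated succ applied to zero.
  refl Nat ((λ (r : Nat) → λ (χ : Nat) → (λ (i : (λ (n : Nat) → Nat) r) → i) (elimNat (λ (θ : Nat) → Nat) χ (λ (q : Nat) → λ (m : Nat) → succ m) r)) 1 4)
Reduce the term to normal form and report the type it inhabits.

normal form:
  refl Nat 5
the term's type:
  Eq Nat 5 5
observation: the term reaches its normal form after 7 normal-order steps.


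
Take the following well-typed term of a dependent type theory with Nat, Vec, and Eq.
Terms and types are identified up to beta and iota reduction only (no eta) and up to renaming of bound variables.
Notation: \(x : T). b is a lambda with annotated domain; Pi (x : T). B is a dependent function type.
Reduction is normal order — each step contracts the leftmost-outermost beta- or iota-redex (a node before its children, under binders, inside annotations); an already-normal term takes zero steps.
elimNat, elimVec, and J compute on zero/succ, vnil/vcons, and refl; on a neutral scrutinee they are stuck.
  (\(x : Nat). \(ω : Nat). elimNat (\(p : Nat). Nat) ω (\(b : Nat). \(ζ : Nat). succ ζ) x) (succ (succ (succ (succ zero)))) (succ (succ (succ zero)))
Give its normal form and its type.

reduced normal form:
  succ (succ (succ (succ (succ (succ (succ zero))))))
type:
  Nat
observation: normalization takes exactly 15 steps under the normal-order strategy.


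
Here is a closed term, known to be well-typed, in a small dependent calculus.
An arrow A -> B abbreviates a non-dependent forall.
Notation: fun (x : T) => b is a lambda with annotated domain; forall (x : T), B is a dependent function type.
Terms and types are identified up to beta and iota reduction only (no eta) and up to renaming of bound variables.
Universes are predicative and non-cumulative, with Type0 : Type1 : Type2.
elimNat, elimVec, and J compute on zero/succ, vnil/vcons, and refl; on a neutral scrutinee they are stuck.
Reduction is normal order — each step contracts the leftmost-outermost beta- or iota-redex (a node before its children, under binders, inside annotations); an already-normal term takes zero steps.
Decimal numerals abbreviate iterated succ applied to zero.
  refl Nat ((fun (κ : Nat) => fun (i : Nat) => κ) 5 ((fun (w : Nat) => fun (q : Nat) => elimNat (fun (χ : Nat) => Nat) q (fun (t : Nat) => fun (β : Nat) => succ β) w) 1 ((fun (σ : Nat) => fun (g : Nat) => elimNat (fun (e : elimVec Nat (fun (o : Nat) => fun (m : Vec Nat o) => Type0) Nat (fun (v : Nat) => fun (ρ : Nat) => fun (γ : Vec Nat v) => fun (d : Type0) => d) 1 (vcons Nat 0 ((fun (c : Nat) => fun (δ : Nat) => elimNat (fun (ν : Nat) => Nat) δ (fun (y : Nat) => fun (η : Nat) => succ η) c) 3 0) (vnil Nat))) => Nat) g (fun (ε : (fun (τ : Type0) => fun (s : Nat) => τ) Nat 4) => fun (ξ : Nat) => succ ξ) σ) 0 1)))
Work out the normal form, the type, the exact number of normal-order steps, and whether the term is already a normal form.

resulting normal form:
  refl Nat 5
type:
  Eq Nat 5 5
reduction steps (normal order): 2
term was already normal: no
first redex: a beta-redex


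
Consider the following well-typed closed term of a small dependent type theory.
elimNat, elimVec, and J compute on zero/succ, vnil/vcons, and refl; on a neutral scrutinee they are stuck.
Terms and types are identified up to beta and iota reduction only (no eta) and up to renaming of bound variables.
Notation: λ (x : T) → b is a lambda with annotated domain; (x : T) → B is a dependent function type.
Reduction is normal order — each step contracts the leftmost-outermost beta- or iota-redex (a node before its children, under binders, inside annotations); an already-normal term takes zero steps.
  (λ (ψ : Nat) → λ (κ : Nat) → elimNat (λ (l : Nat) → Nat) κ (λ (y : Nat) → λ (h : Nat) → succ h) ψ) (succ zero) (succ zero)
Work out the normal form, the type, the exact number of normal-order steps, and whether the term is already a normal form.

resulting normal form:
  succ (succ zero)
type:
  Nat
steps to reach normal form (normal order): 6
already normal: no
first contracted redex: a beta-redex


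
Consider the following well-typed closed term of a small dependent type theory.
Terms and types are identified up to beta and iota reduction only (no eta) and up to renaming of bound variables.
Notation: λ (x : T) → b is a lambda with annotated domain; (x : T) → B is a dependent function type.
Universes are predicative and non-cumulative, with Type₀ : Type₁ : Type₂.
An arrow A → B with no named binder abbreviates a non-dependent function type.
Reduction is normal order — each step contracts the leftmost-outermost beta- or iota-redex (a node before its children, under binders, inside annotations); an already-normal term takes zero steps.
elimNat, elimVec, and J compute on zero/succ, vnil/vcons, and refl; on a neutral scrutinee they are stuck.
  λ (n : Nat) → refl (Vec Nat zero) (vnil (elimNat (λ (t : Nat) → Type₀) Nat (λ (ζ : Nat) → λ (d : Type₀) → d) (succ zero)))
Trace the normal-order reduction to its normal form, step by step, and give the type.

normal-order reduction sequence:
  λ (n : Nat) → refl (Vec Nat zero) (vnil (elimNat (λ (t : Nat) → Type₀) Nat (λ (ζ : Nat) → λ (d : Type₀) → d) (succ zero)))
  ~> λ (n : Nat) → refl (Vec Nat zero) (vnil ((λ (t : Nat) → λ (ζ : Type₀) → ζ) zero (elimNat (λ (d : Nat) → Type₀) Nat (λ (β : Nat) → λ (w : Type₀) → w) zero)))
  ~> λ (n : Nat) → refl (Vec Nat zero) (vnil ((λ (t : Type₀) → t) (elimNat (λ (ζ : Nat) → Type₀) Nat (λ (d : Nat) → λ (β : Type₀) → β) zero)))
  ~> λ (n : Nat) → refl (Vec Nat zero) (vnil (elimNat (λ (t : Nat) → Type₀) Nat (λ (ζ : Nat) → λ (d : Type₀) → d) zero))
  ~> λ (n : Nat) → refl (Vec Nat zero) (vnil Nat)
inferred type:
  Nat → Eq (Vec Nat zero) (vnil Nat) (vnil Nat)


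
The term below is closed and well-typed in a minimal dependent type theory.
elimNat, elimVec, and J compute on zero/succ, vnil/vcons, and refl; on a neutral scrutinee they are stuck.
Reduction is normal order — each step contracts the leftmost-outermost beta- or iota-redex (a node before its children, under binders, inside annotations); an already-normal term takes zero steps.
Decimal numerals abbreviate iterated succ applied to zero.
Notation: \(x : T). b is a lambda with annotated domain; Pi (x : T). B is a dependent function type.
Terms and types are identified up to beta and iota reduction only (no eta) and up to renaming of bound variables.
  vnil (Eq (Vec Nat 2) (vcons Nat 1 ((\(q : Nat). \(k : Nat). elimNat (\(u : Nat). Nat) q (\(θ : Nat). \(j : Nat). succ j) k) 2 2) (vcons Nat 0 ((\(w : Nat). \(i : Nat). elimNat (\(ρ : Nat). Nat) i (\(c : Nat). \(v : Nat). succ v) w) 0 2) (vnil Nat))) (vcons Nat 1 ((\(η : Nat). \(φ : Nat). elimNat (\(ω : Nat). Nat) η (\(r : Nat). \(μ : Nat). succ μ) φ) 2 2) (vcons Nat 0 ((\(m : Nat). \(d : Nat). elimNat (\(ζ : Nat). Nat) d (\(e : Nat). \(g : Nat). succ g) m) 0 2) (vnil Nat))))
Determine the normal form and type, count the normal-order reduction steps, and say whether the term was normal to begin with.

resulting normal form:
  vnil (Eq (Vec Nat 2) (vcons Nat 1 4 (vcons Nat 0 2 (vnil Nat))) (vcons Nat 1 4 (vcons Nat 0 2 (vnil Nat))))
type:
  Vec (Eq (Vec Nat 2) (vcons Nat 1 4 (vcons Nat 0 2 (vnil Nat))) (vcons Nat 1 4 (vcons Nat 0 2 (vnil Nat)))) 0
reduction steps (normal order): 24
already normal: no
first redex: a beta-redex


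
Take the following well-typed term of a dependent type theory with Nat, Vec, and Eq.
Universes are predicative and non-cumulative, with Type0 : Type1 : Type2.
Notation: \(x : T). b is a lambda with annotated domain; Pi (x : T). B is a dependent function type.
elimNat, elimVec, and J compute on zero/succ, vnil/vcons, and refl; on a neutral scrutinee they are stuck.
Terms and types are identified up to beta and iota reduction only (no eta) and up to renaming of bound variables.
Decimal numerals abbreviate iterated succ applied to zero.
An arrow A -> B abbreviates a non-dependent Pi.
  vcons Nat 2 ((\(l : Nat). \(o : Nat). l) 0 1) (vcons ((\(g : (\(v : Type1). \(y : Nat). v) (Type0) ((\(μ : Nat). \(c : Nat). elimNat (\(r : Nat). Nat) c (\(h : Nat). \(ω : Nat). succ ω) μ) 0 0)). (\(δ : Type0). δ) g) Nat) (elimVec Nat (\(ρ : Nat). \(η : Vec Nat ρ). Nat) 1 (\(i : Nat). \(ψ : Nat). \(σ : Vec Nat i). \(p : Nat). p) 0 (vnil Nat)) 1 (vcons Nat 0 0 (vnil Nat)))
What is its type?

inferred type:
  Vec Nat 3


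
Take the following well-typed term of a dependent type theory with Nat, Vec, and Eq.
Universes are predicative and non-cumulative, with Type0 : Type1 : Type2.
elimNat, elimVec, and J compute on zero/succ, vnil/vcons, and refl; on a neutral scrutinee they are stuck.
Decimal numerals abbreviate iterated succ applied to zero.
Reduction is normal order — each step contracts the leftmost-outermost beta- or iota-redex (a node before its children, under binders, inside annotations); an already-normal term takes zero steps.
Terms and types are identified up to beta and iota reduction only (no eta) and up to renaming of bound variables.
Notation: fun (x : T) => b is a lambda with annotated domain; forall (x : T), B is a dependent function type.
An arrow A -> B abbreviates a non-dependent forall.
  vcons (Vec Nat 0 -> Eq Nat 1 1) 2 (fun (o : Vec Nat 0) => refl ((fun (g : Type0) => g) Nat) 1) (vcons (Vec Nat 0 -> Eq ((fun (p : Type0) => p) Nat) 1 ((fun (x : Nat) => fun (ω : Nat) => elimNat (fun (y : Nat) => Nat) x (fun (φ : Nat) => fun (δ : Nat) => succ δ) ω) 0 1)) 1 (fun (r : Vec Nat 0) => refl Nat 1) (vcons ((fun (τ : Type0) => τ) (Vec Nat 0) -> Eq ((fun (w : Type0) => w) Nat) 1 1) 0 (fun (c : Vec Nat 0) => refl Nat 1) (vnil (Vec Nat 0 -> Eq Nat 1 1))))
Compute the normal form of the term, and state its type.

normal form:
  vcons (Vec Nat 0 -> Eq Nat 1 1) 2 (fun (o : Vec Nat 0) => refl Nat 1) (vcons (Vec Nat 0 -> Eq Nat 1 1) 1 (fun (g : Vec Nat 0) => refl Nat 1) (vcons (Vec Nat 0 -> Eq Nat 1 1) 0 (fun (p : Vec Nat 0) => refl Nat 1) (vnil (Vec Nat 0 -> Eq Nat 1 1))))
type:
  Vec (Vec Nat 0 -> Eq Nat 1 1) 3
observation: reduction starts at a beta-redex, and 10 normal-order steps reach the normal form.


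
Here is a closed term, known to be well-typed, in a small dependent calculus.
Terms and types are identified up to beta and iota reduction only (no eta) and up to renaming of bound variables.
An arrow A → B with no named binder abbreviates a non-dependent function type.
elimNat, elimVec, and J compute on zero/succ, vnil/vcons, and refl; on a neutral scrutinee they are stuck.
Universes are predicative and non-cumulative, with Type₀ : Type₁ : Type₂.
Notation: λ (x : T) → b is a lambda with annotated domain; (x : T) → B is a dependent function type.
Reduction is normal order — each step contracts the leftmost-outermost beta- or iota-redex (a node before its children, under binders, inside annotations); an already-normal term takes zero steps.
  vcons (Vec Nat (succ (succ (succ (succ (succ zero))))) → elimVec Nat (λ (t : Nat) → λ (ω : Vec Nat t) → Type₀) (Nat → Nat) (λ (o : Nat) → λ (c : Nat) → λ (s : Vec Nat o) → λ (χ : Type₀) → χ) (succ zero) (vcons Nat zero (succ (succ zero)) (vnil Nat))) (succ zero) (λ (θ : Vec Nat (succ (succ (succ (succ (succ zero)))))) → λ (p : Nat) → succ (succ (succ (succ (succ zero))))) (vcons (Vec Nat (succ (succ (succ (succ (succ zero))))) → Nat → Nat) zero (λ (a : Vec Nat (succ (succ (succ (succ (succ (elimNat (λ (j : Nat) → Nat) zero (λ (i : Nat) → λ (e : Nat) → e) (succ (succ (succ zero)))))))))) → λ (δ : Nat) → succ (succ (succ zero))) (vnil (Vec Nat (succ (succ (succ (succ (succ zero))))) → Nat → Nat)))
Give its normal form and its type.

reduced normal form:
  vcons (Vec Nat (succ (succ (succ (succ (succ zero))))) → Nat → Nat) (succ zero) (λ (t : Vec Nat (succ (succ (succ (succ (succ zero)))))) → λ (ω : Nat) → succ (succ (succ (succ (succ zero))))) (vcons (Vec Nat (succ (succ (succ (succ (succ zero))))) → Nat → Nat) zero (λ (o : Vec Nat (succ (succ (succ (succ (succ zero)))))) → λ (c : Nat) → succ (succ (succ zero))) (vnil (Vec Nat (succ (succ (succ (succ (succ zero))))) → Nat → Nat)))
the term's type:
  Vec (Vec Nat (succ (succ (succ (succ (succ zero))))) → Nat → Nat) (succ (succ zero))


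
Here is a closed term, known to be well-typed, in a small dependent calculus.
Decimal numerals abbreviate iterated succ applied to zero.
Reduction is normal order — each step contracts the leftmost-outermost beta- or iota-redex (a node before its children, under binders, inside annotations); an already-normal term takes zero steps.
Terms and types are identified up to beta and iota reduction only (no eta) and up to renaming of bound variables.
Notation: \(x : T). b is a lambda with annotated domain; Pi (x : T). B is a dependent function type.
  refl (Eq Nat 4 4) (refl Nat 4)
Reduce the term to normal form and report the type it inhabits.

resulting normal form:
  refl (Eq Nat 4 4) (refl Nat 4)
the term's type:
  Eq (Eq Nat 4 4) (refl Nat 4) (refl Nat 4)
observation: no redex remains anywhere in the term; it is its own normal form.


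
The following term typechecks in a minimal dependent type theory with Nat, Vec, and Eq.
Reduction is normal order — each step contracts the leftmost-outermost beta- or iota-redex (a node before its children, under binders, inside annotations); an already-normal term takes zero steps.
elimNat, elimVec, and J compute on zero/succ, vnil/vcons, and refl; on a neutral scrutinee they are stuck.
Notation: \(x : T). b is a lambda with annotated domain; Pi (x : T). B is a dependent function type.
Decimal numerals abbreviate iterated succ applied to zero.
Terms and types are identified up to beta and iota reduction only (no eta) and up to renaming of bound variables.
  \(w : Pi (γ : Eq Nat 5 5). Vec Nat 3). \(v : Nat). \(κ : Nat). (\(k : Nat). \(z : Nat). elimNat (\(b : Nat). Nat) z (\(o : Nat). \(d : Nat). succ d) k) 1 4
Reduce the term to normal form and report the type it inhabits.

reduced normal form:
  \(w : Pi (γ : Eq Nat 5 5). Vec Nat 3). \(v : Nat). \(κ : Nat). 5
inferred type:
  Pi (w : Pi (γ : Eq Nat 5 5). Vec Nat 3). Pi (v : Nat). Pi (κ : Nat). Nat
observation: contracting a beta-redex first, the term normalizes in 6 steps.


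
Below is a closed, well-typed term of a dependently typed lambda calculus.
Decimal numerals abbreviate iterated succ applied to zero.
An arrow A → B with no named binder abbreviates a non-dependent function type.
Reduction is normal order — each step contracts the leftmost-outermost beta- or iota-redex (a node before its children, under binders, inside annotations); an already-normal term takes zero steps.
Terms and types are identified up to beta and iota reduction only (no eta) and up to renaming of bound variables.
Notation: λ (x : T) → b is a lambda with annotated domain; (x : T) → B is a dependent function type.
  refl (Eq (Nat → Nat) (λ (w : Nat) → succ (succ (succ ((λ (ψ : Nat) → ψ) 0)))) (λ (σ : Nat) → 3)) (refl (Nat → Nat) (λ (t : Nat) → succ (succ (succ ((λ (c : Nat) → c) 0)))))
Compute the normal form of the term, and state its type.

reduced normal form:
  refl (Eq (Nat → Nat) (λ (w : Nat) → 3) (λ (ψ : Nat) → 3)) (refl (Nat → Nat) (λ (σ : Nat) → 3))
type:
  Eq (Eq (Nat → Nat) (λ (w : Nat) → 3) (λ (ψ : Nat) → 3)) (refl (Nat → Nat) (λ (σ : Nat) → 3)) (refl (Nat → Nat) (λ (t : Nat) → 3))
observation: the leftmost-outermost redex is a beta-redex, and normalization takes 2 steps.


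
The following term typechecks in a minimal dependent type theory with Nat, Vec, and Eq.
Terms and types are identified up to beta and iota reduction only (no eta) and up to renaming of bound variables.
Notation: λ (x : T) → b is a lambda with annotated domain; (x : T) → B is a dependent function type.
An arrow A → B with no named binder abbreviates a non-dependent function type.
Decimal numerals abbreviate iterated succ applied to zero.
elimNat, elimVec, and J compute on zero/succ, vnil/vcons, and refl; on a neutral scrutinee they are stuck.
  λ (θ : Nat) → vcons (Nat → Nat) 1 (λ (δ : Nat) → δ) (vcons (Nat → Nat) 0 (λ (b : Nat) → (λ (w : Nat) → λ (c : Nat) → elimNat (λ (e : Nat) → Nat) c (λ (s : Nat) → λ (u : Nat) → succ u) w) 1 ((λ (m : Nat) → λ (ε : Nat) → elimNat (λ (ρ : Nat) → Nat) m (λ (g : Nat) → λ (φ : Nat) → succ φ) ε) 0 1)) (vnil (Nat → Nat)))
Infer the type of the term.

inferred type:
  Nat → Vec (Nat → Nat) 2
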